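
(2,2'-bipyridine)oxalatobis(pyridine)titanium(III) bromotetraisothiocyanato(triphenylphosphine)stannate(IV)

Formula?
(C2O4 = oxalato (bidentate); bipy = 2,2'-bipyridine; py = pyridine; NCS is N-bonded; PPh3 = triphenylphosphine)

[Ti(bipy)(C2O4)(py)2][SnBr(NCS)4(PPh3)]

Cation [Ti…]: ligand charges -2, Ti(III) ⇒ ion charge 1+.
Anion [Sn…]: ligand charges -5, Sn(IV) ⇒ ion charge 1−.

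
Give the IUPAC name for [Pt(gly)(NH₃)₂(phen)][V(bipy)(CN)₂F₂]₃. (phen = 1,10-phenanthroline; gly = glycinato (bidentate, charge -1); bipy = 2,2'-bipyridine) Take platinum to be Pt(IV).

diammine(glycinato)(1,10-phenanthroline)platinum(IV) (2,2'-bipyridine)dicyanodifluorovanadate(III)

Pt is given as +4; the cation's ligand charges sum to -1, so the complex cation is 3+.
With 3 anions per cation, each anion must be 3/3 = 1−.
Anion: ligand charges sum to -4; for the ion to be 1−, V = +3.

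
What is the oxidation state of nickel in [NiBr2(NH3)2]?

No counter-ion: the bracketed complex is neutral.
Ligand charges: 2×Br = -2; 2×NH3 neutral; sum -2.
Ni + (-2) = 0 ⇒ Ni is +2.

+2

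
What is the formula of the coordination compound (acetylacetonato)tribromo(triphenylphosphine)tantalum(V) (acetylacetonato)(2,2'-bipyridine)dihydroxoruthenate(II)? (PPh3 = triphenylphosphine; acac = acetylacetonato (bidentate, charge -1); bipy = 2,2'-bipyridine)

Cation [Ta…]: ligand charges -4, Ta(V) ⇒ ion charge 1+.
Anion [Ru…]: ligand charges -3, Ru(II) ⇒ ion charge 1−.

[Ta(acac)Br3(PPh3)][Ru(acac)(bipy)(OH)2]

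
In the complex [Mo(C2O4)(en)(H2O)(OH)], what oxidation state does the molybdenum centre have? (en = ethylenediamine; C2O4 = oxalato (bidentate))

+3

No counter-ion: the bracketed complex is neutral.
Ligand charges: 1×en neutral; 1×OH = -1; 1×C2O4 = -2; 1×H2O neutral; sum -3.
Mo + (-3) = 0 ⇒ Mo is +3.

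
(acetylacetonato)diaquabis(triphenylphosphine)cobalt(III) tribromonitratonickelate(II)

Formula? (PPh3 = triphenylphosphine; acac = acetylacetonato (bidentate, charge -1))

Cation [Co…]: ligand charges -1, Co(III) ⇒ ion charge 2+.
Anion [Ni…]: ligand charges -4, Ni(II) ⇒ ion charge 2−.

[Co(acac)(H2O)2(PPh3)2][NiBr3(NO3)]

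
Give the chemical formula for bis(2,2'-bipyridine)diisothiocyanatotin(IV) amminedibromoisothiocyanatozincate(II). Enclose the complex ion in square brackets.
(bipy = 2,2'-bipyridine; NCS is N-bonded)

Cation [Sn…]: ligand charges -2, Sn(IV) ⇒ ion charge 2+.
Anion [Zn…]: ligand charges -3, Zn(II) ⇒ ion charge 1−.
One 2+ cation requires 2 of the 1− anion.

[Sn(bipy)2(NCS)2][ZnBr2(NCS)(NH3)]2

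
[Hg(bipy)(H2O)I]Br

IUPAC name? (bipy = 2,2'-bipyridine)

aqua(2,2'-bipyridine)iodomercury(II) bromide

The 1 bromide counter-ion carries a total charge of -1, so each complex ion is 1+.
Ligand charges: 1×2,2'-bipyridine (neutral), 1×iodo (-1 each), 1×aqua (neutral); total -1. So Hg + (-1) = 1+, giving Hg = +2.
Ligands are named alphabetically: aqua before bipyridine before iodo.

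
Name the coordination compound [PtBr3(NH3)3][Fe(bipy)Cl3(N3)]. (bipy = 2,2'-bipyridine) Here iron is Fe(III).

Both ions are complex: the cation is named first with the plain metal name, the anion second with the -ate form; each ion's ligands are alphabetised independently.
Fe is given as +3; the anion's ligand charges sum to -4, so the complex anion is 1−.
A 1:1 salt means the cation carries the equal and opposite charge, 1+.
Cation: ligand charges sum to -3; for the ion to be 1+, Pt = +4.

triamminetribromoplatinum(IV) azido(2,2'-bipyridine)trichloroferrate(III)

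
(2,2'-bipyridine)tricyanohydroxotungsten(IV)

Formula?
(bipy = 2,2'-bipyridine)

[W(bipy)(CN)3(OH)]

Ligands: 1 2,2'-bipyridine (bipy, neutral), 1 hydroxo (OH, -1), 3 cyano (CN, -1). Ligand charge sum = -4.
With W in oxidation state +4, the complex ion is [W...].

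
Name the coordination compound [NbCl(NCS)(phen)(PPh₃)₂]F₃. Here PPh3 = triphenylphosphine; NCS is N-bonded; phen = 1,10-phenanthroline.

The 3 fluoride counter-ions carry a total charge of -3, so each complex ion is 3+.
Ligand charges: 2×triphenylphosphine (neutral), 1×chloro (-1 each), 1×isothiocyanato (-1 each), 1×1,10-phenanthroline (neutral); total -2. So Nb + (-2) = 3+, giving Nb = +5.
Ligands are named alphabetically: chloro before isothiocyanato before phenanthroline before triphenylphosphine.

chloroisothiocyanato(1,10-phenanthroline)bis(triphenylphosphine)niobium(V) fluoride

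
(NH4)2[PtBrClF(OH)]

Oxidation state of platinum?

+2

2 ammonium outside the brackets (+1 each) → the complex ion is 2−.
Ligand charges: 1×OH = -1; 1×Cl = -1; 1×F = -1; 1×Br = -1; sum -4.
Pt + (-4) = 2− ⇒ Pt is +2.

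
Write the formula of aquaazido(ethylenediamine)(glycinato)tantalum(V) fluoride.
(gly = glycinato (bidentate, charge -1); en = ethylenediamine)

Ligands: 1 aqua (H2O, neutral), 1 glycinato (gly, -1), 1 ethylenediamine (en, neutral), 1 azido (N3, -1). Ligand charge sum = -2.
With Ta in oxidation state +5, the complex ion is [Ta...]^3+.
Charge balance with fluoride (-1) requires 1 complex ion per 3 fluoride.

[Ta(en)(gly)(H2O)(N3)]F3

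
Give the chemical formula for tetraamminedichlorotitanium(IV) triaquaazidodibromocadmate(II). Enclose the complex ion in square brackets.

[TiCl2(NH3)4][CdBr2(H2O)3(N3)]2

Cation [Ti…]: ligand charges -2, Ti(IV) ⇒ ion charge 2+.
Anion [Cd…]: ligand charges -3, Cd(II) ⇒ ion charge 1−.
One 2+ cation requires 2 of the 1− anion.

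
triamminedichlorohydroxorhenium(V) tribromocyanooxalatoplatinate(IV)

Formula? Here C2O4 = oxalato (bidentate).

[ReCl2(NH3)3(OH)][PtBr3(C2O4)(CN)]

Cation [Re…]: ligand charges -3, Re(V) ⇒ ion charge 2+.
Anion [Pt…]: ligand charges -6, Pt(IV) ⇒ ion charge 2−.
One 2+ cation balances one 2− anion.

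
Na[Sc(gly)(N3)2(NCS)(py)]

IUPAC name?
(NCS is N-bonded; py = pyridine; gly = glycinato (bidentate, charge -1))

sodium diazido(glycinato)isothiocyanato(pyridine)scandate(III)

The 1 sodium counter-ion carries a total charge of +1, so each complex ion is 1−.
Ligand charges: 1×isothiocyanato (-1 each), 2×azido (-1 each), 1×pyridine (neutral), 1×glycinato (-1 each); total -4. So Sc + (-4) = 1−, giving Sc = +3.
Ligands are named alphabetically: azido before glycinato before isothiocyanato before pyridine.
The complex ion is anionic, so scandium takes the -ate form scandate(III).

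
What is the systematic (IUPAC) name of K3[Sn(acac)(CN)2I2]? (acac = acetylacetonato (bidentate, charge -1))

potassium (acetylacetonato)dicyanodiiodostannate(II)

The 3 potassium counter-ions carry a total charge of +3, so each complex ion is 3−.
Ligand charges: 2×cyano (-1 each), 2×iodo (-1 each), 1×acetylacetonato (-1 each); total -5. So Sn + (-5) = 3−, giving Sn = +2.
Ligands are named alphabetically: acetylacetonato before cyano before iodo.
The complex ion is anionic, so tin takes the -ate form stannate(II).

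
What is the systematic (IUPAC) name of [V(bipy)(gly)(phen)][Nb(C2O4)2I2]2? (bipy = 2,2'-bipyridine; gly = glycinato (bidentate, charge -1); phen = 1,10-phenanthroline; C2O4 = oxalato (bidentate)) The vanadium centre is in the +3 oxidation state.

(2,2'-bipyridine)(glycinato)(1,10-phenanthroline)vanadium(III) diiododioxalatoniobate(V)

Both ions are complex: the cation is named first with the plain metal name, the anion second with the -ate form; each ion's ligands are alphabetised independently.
V is given as +3; the cation's ligand charges sum to -1, so the complex cation is 2+.
With 2 anions per cation, each anion must be 2/2 = 1−.
Anion: ligand charges sum to -6; for the ion to be 1−, Nb = +5.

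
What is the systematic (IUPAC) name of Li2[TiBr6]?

The 2 lithium counter-ions carry a total charge of +2, so each complex ion is 2−.
Ligand charges: 6×bromo (-1 each); total -6. So Ti + (-6) = 2−, giving Ti = +4.
The complex ion is anionic, so titanium takes the -ate form titanate(IV).

lithium hexabromotitanate(IV)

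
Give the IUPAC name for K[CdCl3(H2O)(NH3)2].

The 1 potassium counter-ion carries a total charge of +1, so each complex ion is 1−.
Ligand charges: 1×aqua (neutral), 2×ammine (neutral), 3×chloro (-1 each); total -3. So Cd + (-3) = 1−, giving Cd = +2.
Ligands are named alphabetically: ammine before aqua before chloro.
The complex ion is anionic, so cadmium takes the -ate form cadmate(II).

potassium diammineaquatrichlorocadmate(II)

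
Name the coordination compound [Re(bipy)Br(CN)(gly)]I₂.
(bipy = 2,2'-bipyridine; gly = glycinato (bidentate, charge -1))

(2,2'-bipyridine)bromocyano(glycinato)rhenium(V) iodide

The 2 iodide counter-ions carry a total charge of -2, so each complex ion is 2+.
Ligand charges: 1×2,2'-bipyridine (neutral), 1×glycinato (-1 each), 1×cyano (-1 each), 1×bromo (-1 each); total -3. So Re + (-3) = 2+, giving Re = +5.
Ligands are named alphabetically: bipyridine before bromo before cyano before glycinato.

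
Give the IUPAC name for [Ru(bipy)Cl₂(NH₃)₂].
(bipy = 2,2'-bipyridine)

There is no counter-ion, so the complex is neutral overall.
Ligand charges: 1×2,2'-bipyridine (neutral), 2×ammine (neutral), 2×chloro (-1 each); total -2. So Ru + (-2) = 0, giving Ru = +2.
Ligands are named alphabetically: ammine before bipyridine before chloro.

diammine(2,2'-bipyridine)dichlororuthenium(II)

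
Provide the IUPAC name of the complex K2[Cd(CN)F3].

The 2 potassium counter-ions carry a total charge of +2, so each complex ion is 2−.
Ligand charges: 3×fluoro (-1 each), 1×cyano (-1 each); total -4. So Cd + (-4) = 2−, giving Cd = +2.
Ligands are named alphabetically: cyano before fluoro.
The complex ion is anionic, so cadmium takes the -ate form cadmate(II).

potassium cyanotrifluorocadmate(II)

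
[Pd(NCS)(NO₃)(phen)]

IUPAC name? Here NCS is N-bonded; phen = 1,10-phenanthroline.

There is no counter-ion, so the complex is neutral overall.
Ligand charges: 1×isothiocyanato (-1 each), 1×nitrato (-1 each), 1×1,10-phenanthroline (neutral); total -2. So Pd + (-2) = 0, giving Pd = +2.
Ligands are named alphabetically: isothiocyanato before nitrato before phenanthroline.

isothiocyanatonitrato(1,10-phenanthroline)palladium(II)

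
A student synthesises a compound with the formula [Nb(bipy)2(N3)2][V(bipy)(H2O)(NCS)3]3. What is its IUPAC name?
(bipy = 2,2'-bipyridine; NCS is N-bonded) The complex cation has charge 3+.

The complex cation is given as 3+; its ligand charges sum to -2, so Nb = +5.
With 3 anions per cation, each anion must be 3/3 = 1−.
Anion: ligand charges sum to -3; for the ion to be 1−, V = +2.

diazidobis(2,2'-bipyridine)niobium(V) aqua(2,2'-bipyridine)triisothiocyanatovanadate(II)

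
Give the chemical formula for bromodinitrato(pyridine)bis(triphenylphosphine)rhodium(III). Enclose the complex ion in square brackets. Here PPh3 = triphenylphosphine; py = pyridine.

Ligands: 1 bromo (Br, -1), 2 triphenylphosphine (PPh3, neutral), 1 pyridine (py, neutral), 2 nitrato (NO3, -1). Ligand charge sum = -3.
With Rh in oxidation state +3, the complex ion is [Rh...].

[RhBr(NO3)2(PPh3)2(py)]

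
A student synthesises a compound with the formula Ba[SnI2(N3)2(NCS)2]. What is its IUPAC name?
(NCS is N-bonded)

The 1 barium counter-ion carries a total charge of +2, so each complex ion is 2−.
Ligand charges: 2×azido (-1 each), 2×isothiocyanato (-1 each), 2×iodo (-1 each); total -6. So Sn + (-6) = 2−, giving Sn = +4.
The complex ion is anionic, so tin takes the -ate form stannate(IV).

barium diazidodiiododiisothiocyanatostannate(IV)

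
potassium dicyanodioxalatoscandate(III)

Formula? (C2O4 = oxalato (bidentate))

Ligands: 2 cyano (CN, -1), 2 oxalato (C2O4, -2). Ligand charge sum = -6.
With Sc in oxidation state +3, the complex ion is [Sc...]^3−.
Charge balance with potassium (+1) requires 1 complex ion per 3 potassium.

K3[Sc(C2O4)2(CN)2]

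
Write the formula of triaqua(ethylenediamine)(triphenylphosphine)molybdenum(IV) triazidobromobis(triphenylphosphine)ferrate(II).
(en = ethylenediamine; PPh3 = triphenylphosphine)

[Mo(en)(H2O)3(PPh3)][FeBr(N3)3(PPh3)2]2

Cation [Mo…]: ligand charges 0, Mo(IV) ⇒ ion charge 4+.
Anion [Fe…]: ligand charges -4, Fe(II) ⇒ ion charge 2−.
One 4+ cation requires 2 of the 2− anion.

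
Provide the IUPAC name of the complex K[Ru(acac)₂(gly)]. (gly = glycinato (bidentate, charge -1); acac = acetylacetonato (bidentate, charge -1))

The 1 potassium counter-ion carries a total charge of +1, so each complex ion is 1−.
Ligand charges: 1×glycinato (-1 each), 2×acetylacetonato (-1 each); total -3. So Ru + (-3) = 1−, giving Ru = +2.
Ligands are named alphabetically: acetylacetonato before glycinato.
The complex ion is anionic, so ruthenium takes the -ate form ruthenate(II).

potassium bis(acetylacetonato)(glycinato)ruthenate(II)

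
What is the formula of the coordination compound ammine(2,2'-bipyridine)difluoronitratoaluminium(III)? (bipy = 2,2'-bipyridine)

[Al(bipy)F2(NH3)(NO3)]

Ligands: 2 fluoro (F, -1), 1 2,2'-bipyridine (bipy, neutral), 1 ammine (NH3, neutral), 1 nitrato (NO3, -1). Ligand charge sum = -3.
With Al in oxidation state +3, the complex ion is [Al...].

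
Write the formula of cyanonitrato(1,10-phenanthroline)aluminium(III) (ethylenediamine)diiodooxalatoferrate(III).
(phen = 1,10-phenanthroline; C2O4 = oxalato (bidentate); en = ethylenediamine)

Cation [Al…]: ligand charges -2, Al(III) ⇒ ion charge 1+.
Anion [Fe…]: ligand charges -4, Fe(III) ⇒ ion charge 1−.
One 1+ cation balances one 1− anion.

[Al(CN)(NO3)(phen)][Fe(C2O4)(en)I2]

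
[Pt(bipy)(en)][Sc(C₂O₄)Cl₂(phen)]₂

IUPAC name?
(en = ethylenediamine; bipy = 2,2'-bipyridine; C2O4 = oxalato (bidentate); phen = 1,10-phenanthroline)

(2,2'-bipyridine)(ethylenediamine)platinum(II) dichlorooxalato(1,10-phenanthroline)scandate(III)

Both ions are complex: the cation is named first with the plain metal name, the anion second with the -ate form; each ion's ligands are alphabetised independently.
Scandium is always +3 in its complexes; the anion's ligand charges sum to -4, so the complex anion is 1−.
With 2 anions per cation, the cation must be 2×1 = 2+.
Cation: ligand charges sum to 0; for the ion to be 2+, Pt = +2.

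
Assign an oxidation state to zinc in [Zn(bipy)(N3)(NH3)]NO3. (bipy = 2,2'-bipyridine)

1 nitrate outside the brackets (-1 each) → the complex ion is 1+.
Ligand charges: 1×N3 = -1; 1×NH3 neutral; 1×bipy neutral; sum -1.
Zn + (-1) = 1+ ⇒ Zn is +2.

+2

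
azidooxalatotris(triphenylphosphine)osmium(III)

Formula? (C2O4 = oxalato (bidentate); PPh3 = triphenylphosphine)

Ligands: 1 oxalato (C2O4, -2), 1 azido (N3, -1), 3 triphenylphosphine (PPh3, neutral). Ligand charge sum = -3.
With Os in oxidation state +3, the complex ion is [Os...].

[Os(C2O4)(N3)(PPh3)3]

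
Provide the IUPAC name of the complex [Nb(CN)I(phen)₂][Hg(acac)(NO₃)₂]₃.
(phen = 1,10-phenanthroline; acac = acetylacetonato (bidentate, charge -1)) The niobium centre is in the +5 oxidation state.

cyanoiodobis(1,10-phenanthroline)niobium(V) (acetylacetonato)dinitratomercurate(II)

Both ions are complex: the cation is named first with the plain metal name, the anion second with the -ate form; each ion's ligands are alphabetised independently.
Nb is given as +5; the cation's ligand charges sum to -2, so the complex cation is 3+.
With 3 anions per cation, each anion must be 3/3 = 1−.
Anion: ligand charges sum to -3; for the ion to be 1−, Hg = +2.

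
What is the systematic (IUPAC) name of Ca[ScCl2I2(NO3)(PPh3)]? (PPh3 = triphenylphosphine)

The 1 calcium counter-ion carries a total charge of +2, so each complex ion is 2−.
Ligand charges: 2×iodo (-1 each), 1×triphenylphosphine (neutral), 2×chloro (-1 each), 1×nitrato (-1 each); total -5. So Sc + (-5) = 2−, giving Sc = +3.
Ligands are named alphabetically: chloro before iodo before nitrato before triphenylphosphine.
The complex ion is anionic, so scandium takes the -ate form scandate(III).

calcium dichlorodiiodonitrato(triphenylphosphine)scandate(III)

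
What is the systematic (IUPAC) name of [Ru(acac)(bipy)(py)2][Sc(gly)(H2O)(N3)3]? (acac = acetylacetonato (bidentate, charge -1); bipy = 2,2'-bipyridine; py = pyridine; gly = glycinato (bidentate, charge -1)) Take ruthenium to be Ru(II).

(acetylacetonato)(2,2'-bipyridine)bis(pyridine)ruthenium(II) aquatriazido(glycinato)scandate(III)

Ru is given as +2; the cation's ligand charges sum to -1, so the complex cation is 1+.
A 1:1 salt means the anion carries the equal and opposite charge, 1−.
Anion: ligand charges sum to -4; for the ion to be 1−, Sc = +3.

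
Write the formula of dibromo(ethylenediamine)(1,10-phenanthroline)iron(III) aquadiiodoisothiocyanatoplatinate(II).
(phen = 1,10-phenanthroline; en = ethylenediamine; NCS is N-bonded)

Cation [Fe…]: ligand charges -2, Fe(III) ⇒ ion charge 1+.
Anion [Pt…]: ligand charges -3, Pt(II) ⇒ ion charge 1−.

[FeBr2(en)(phen)][Pt(H2O)I2(NCS)]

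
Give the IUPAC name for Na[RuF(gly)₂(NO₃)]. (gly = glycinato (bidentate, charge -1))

The 1 sodium counter-ion carries a total charge of +1, so each complex ion is 1−.
Ligand charges: 2×glycinato (-1 each), 1×nitrato (-1 each), 1×fluoro (-1 each); total -4. So Ru + (-4) = 1−, giving Ru = +3.
Ligands are named alphabetically: fluoro before glycinato before nitrato.
The complex ion is anionic, so ruthenium takes the -ate form ruthenate(III).

sodium fluorobis(glycinato)nitratoruthenate(III)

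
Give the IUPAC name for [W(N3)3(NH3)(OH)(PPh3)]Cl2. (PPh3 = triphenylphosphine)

The 2 chloride counter-ions carry a total charge of -2, so each complex ion is 2+.
Ligand charges: 3×azido (-1 each), 1×hydroxo (-1 each), 1×triphenylphosphine (neutral), 1×ammine (neutral); total -4. So W + (-4) = 2+, giving W = +6.
Ligands are named alphabetically: ammine before azido before hydroxo before triphenylphosphine.

amminetriazidohydroxo(triphenylphosphine)tungsten(VI) chloride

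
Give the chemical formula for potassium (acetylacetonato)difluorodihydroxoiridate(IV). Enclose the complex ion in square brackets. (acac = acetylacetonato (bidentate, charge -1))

Ligands: 2 fluoro (F, -1), 2 hydroxo (OH, -1), 1 acetylacetonato (acac, -1). Ligand charge sum = -5.
With Ir in oxidation state +4, the complex ion is [Ir...]^1−.
Charge balance with potassium (+1) requires 1 complex ion per 1 potassium.

K[Ir(acac)F2(OH)2]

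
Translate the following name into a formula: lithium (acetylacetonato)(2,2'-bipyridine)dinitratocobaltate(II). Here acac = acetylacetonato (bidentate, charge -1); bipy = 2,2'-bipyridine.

Ligands: 2 nitrato (NO3, -1), 1 acetylacetonato (acac, -1), 1 2,2'-bipyridine (bipy, neutral). Ligand charge sum = -3.
With Co in oxidation state +2, the complex ion is [Co...]^1−.
Charge balance with lithium (+1) requires 1 complex ion per 1 lithium.

Li[Co(acac)(bipy)(NO3)2]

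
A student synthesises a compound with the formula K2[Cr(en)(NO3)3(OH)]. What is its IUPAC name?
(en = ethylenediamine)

The 2 potassium counter-ions carry a total charge of +2, so each complex ion is 2−.
Ligand charges: 1×ethylenediamine (neutral), 1×hydroxo (-1 each), 3×nitrato (-1 each); total -4. So Cr + (-4) = 2−, giving Cr = +2.
Ligands are named alphabetically: ethylenediamine before hydroxo before nitrato.
The complex ion is anionic, so chromium takes the -ate form chromate(II).

potassium (ethylenediamine)hydroxotrinitratochromate(II)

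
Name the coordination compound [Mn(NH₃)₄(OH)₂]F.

The 1 fluoride counter-ion carries a total charge of -1, so each complex ion is 1+.
Ligand charges: 2×hydroxo (-1 each), 4×ammine (neutral); total -2. So Mn + (-2) = 1+, giving Mn = +3.
Ligands are named alphabetically: ammine before hydroxo.

tetraamminedihydroxomanganese(III) fluoride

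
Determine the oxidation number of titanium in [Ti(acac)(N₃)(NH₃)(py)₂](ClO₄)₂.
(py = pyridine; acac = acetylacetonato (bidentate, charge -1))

+4

2 perchlorate outside the brackets (-1 each) → the complex ion is 2+.
Ligand charges: 1×NH3 neutral; 2×py neutral; 1×acac = -1; 1×N3 = -1; sum -2.
Ti + (-2) = 2+ ⇒ Ti is +4.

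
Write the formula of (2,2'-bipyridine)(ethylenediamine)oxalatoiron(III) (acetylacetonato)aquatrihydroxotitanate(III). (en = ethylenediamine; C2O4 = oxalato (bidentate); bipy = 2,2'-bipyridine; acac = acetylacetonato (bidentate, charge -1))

[Fe(bipy)(C2O4)(en)][Ti(acac)(H2O)(OH)3]

Cation [Fe…]: ligand charges -2, Fe(III) ⇒ ion charge 1+.
Anion [Ti…]: ligand charges -4, Ti(III) ⇒ ion charge 1−.
One 1+ cation balances one 1− anion.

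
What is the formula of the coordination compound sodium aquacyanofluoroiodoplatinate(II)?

Ligands: 1 fluoro (F, -1), 1 iodo (I, -1), 1 aqua (H2O, neutral), 1 cyano (CN, -1). Ligand charge sum = -3.
With Pt in oxidation state +2, the complex ion is [Pt...]^1−.
Charge balance with sodium (+1) requires 1 complex ion per 1 sodium.

Na[Pt(CN)F(H2O)I]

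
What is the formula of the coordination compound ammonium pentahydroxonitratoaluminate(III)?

(NH4)3[Al(NO3)(OH)5]

Ligands: 1 nitrato (NO3, -1), 5 hydroxo (OH, -1). Ligand charge sum = -6.
With Al in oxidation state +3, the complex ion is [Al...]^3−.
Charge balance with ammonium (+1) requires 1 complex ion per 3 ammonium.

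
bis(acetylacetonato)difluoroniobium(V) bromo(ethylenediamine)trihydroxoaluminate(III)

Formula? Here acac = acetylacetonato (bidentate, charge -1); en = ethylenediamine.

[Nb(acac)2F2][AlBr(en)(OH)3]

Cation [Nb…]: ligand charges -4, Nb(V) ⇒ ion charge 1+.
Anion [Al…]: ligand charges -4, Al(III) ⇒ ion charge 1−.
One 1+ cation balances one 1− anion.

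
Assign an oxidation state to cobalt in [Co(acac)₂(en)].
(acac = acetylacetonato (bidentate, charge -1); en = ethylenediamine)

No counter-ion: the bracketed complex is neutral.
Ligand charges: 2×acac = -2; 1×en neutral; sum -2.
Co + (-2) = 0 ⇒ Co is +2.

+2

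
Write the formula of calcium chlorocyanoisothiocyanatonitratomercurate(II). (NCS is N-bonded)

Ligands: 1 isothiocyanato (NCS, -1), 1 nitrato (NO3, -1), 1 chloro (Cl, -1), 1 cyano (CN, -1). Ligand charge sum = -4.
With Hg in oxidation state +2, the complex ion is [Hg...]^2−.
Charge balance with calcium (+2) requires 1 complex ion per 1 calcium.

Ca[HgCl(CN)(NCS)(NO3)]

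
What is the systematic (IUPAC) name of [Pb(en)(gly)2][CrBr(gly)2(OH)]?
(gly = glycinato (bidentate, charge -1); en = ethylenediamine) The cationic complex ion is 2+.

The complex cation is given as 2+; its ligand charges sum to -2, so Pb = +4.
A 1:1 salt means the anion carries the equal and opposite charge, 2−.
Anion: ligand charges sum to -4; for the ion to be 2−, Cr = +2.

(ethylenediamine)bis(glycinato)lead(IV) bromobis(glycinato)hydroxochromate(II)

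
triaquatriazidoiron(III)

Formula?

Ligands: 3 aqua (H2O, neutral), 3 azido (N3, -1). Ligand charge sum = -3.
With Fe in oxidation state +3, the complex ion is [Fe...].

[Fe(H2O)3(N3)3]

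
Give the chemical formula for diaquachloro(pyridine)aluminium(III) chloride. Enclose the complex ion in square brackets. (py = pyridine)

[AlCl(H2O)2(py)]Cl2

Ligands: 1 chloro (Cl, -1), 1 pyridine (py, neutral), 2 aqua (H2O, neutral). Ligand charge sum = -1.
With Al in oxidation state +3, the complex ion is [Al...]^2+.
Charge balance with chloride (-1) requires 1 complex ion per 2 chloride.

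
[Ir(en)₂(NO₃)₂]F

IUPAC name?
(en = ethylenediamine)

bis(ethylenediamine)dinitratoiridium(III) fluoride

The 1 fluoride counter-ion carries a total charge of -1, so each complex ion is 1+.
Ligand charges: 2×ethylenediamine (neutral), 2×nitrato (-1 each); total -2. So Ir + (-2) = 1+, giving Ir = +3.
Ligands are named alphabetically: ethylenediamine before nitrato.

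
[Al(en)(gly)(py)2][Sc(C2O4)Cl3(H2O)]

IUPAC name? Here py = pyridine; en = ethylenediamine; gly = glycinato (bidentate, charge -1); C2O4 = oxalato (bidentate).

(ethylenediamine)(glycinato)bis(pyridine)aluminium(III) aquatrichlorooxalatoscandate(III)

Aluminium is always +3 in its complexes; the cation's ligand charges sum to -1, so the complex cation is 2+.
A 1:1 salt means the anion carries the equal and opposite charge, 2−.
Anion: ligand charges sum to -5; for the ion to be 2−, Sc = +3.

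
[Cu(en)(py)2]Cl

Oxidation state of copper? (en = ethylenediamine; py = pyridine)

+1

1 chloride outside the brackets (-1 each) → the complex ion is 1+.
Ligand charges: 1×en neutral; 2×py neutral; sum 0.
Cu + (0) = 1+ ⇒ Cu is +1.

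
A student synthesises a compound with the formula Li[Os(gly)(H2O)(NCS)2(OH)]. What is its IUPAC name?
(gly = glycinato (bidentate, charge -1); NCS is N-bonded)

The 1 lithium counter-ion carries a total charge of +1, so each complex ion is 1−.
Ligand charges: 1×aqua (neutral), 1×glycinato (-1 each), 1×hydroxo (-1 each), 2×isothiocyanato (-1 each); total -4. So Os + (-4) = 1−, giving Os = +3.
The complex ion is anionic, so osmium takes the -ate form osmate(III).

lithium aqua(glycinato)hydroxodiisothiocyanatoosmate(III)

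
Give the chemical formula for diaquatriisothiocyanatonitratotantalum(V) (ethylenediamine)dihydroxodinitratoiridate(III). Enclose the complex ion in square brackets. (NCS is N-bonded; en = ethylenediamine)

Cation [Ta…]: ligand charges -4, Ta(V) ⇒ ion charge 1+.
Anion [Ir…]: ligand charges -4, Ir(III) ⇒ ion charge 1−.
One 1+ cation balances one 1− anion.

[Ta(H2O)2(NCS)3(NO3)][Ir(en)(NO3)2(OH)2]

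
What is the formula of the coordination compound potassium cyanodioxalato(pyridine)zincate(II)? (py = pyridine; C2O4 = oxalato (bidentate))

K3[Zn(C2O4)2(CN)(py)]

Ligands: 1 pyridine (py, neutral), 2 oxalato (C2O4, -2), 1 cyano (CN, -1). Ligand charge sum = -5.
With Zn in oxidation state +2, the complex ion is [Zn...]^3−.
Charge balance with potassium (+1) requires 1 complex ion per 3 potassium.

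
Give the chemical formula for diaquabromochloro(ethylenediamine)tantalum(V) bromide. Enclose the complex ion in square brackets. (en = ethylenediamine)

[TaBrCl(en)(H2O)2]Br3

Ligands: 1 chloro (Cl, -1), 1 bromo (Br, -1), 2 aqua (H2O, neutral), 1 ethylenediamine (en, neutral). Ligand charge sum = -2.
Charge balance with bromide (-1) requires 1 complex ion per 3 bromide.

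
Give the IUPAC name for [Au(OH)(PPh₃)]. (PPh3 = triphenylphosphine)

hydroxo(triphenylphosphine)gold(I)

There is no counter-ion, so the complex is neutral overall.
Ligand charges: 1×hydroxo (-1 each), 1×triphenylphosphine (neutral); total -1. So Au + (-1) = 0, giving Au = +1.
Ligands are named alphabetically: hydroxo before triphenylphosphine.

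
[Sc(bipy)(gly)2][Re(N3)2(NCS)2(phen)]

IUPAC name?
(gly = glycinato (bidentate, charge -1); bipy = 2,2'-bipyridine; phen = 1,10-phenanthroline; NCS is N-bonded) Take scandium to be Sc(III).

Both ions are complex: the cation is named first with the plain metal name, the anion second with the -ate form; each ion's ligands are alphabetised independently.
Sc is given as +3; the cation's ligand charges sum to -2, so the complex cation is 1+.
A 1:1 salt means the anion carries the equal and opposite charge, 1−.
Anion: ligand charges sum to -4; for the ion to be 1−, Re = +3.

(2,2'-bipyridine)bis(glycinato)scandium(III) diazidodiisothiocyanato(1,10-phenanthroline)rhenate(III)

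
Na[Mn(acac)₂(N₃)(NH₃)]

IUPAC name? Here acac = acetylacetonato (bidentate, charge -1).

sodium bis(acetylacetonato)ammineazidomanganate(II)

The 1 sodium counter-ion carries a total charge of +1, so each complex ion is 1−.
Ligand charges: 1×ammine (neutral), 2×acetylacetonato (-1 each), 1×azido (-1 each); total -3. So Mn + (-3) = 1−, giving Mn = +2.
Ligands are named alphabetically: acetylacetonato before ammine before azido.
The complex ion is anionic, so manganese takes the -ate form manganate(II).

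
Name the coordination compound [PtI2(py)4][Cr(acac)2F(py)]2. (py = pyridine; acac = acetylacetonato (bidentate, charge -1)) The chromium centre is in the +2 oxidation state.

diiodotetrakis(pyridine)platinum(IV) bis(acetylacetonato)fluoro(pyridine)chromate(II)

Both ions are complex: the cation is named first with the plain metal name, the anion second with the -ate form; each ion's ligands are alphabetised independently.
Cr is given as +2; the anion's ligand charges sum to -3, so the complex anion is 1−.
With 2 anions per cation, the cation must be 2×1 = 2+.
Cation: ligand charges sum to -2; for the ion to be 2+, Pt = +4.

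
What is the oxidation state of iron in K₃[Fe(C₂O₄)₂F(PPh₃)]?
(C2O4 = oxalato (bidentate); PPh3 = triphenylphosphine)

+2

3 potassium outside the brackets (+1 each) → the complex ion is 3−.
Ligand charges: 1×F = -1; 2×C2O4 = -4; 1×PPh3 neutral; sum -5.
Fe + (-5) = 3− ⇒ Fe is +2.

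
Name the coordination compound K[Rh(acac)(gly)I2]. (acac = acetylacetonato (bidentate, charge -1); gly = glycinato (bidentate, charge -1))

potassium (acetylacetonato)(glycinato)diiodorhodate(III)

The 1 potassium counter-ion carries a total charge of +1, so each complex ion is 1−.
Ligand charges: 2×iodo (-1 each), 1×acetylacetonato (-1 each), 1×glycinato (-1 each); total -4. So Rh + (-4) = 1−, giving Rh = +3.
Ligands are named alphabetically: acetylacetonato before glycinato before iodo.
The complex ion is anionic, so rhodium takes the -ate form rhodate(III).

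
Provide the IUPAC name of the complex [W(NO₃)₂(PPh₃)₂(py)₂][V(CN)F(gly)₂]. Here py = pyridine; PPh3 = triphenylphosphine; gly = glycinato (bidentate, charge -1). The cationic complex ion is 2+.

dinitratobis(pyridine)bis(triphenylphosphine)tungsten(IV) cyanofluorobis(glycinato)vanadate(II)

Both ions are complex: the cation is named first with the plain metal name, the anion second with the -ate form; each ion's ligands are alphabetised independently.
The complex cation is given as 2+; its ligand charges sum to -2, so W = +4.
A 1:1 salt means the anion carries the equal and opposite charge, 2−.
Anion: ligand charges sum to -4; for the ion to be 2−, V = +2.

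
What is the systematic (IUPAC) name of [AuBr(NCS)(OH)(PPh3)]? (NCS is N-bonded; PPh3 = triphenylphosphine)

There is no counter-ion, so the complex is neutral overall.
Ligand charges: 1×bromo (-1 each), 1×hydroxo (-1 each), 1×isothiocyanato (-1 each), 1×triphenylphosphine (neutral); total -3. So Au + (-3) = 0, giving Au = +3.
Ligands are named alphabetically: bromo before hydroxo before isothiocyanato before triphenylphosphine.

bromohydroxoisothiocyanato(triphenylphosphine)gold(III)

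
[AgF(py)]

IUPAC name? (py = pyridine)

fluoro(pyridine)silver(I)

There is no counter-ion, so the complex is neutral overall.
Ligand charges: 1×pyridine (neutral), 1×fluoro (-1 each); total -1. So Ag + (-1) = 0, giving Ag = +1.
Ligands are named alphabetically: fluoro before pyridine.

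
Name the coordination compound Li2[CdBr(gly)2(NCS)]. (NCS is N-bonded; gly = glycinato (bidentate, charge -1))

The 2 lithium counter-ions carry a total charge of +2, so each complex ion is 2−.
Ligand charges: 1×bromo (-1 each), 1×isothiocyanato (-1 each), 2×glycinato (-1 each); total -4. So Cd + (-4) = 2−, giving Cd = +2.
Ligands are named alphabetically: bromo before glycinato before isothiocyanato.
The complex ion is anionic, so cadmium takes the -ate form cadmate(II).

lithium bromobis(glycinato)isothiocyanatocadmate(II)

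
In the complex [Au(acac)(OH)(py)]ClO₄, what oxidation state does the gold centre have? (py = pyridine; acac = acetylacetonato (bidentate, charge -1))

+3

1 perchlorate outside the brackets (-1 each) → the complex ion is 1+.
Ligand charges: 1×py neutral; 1×OH = -1; 1×acac = -1; sum -2.
Au + (-2) = 1+ ⇒ Au is +3.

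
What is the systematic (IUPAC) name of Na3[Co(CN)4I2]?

The 3 sodium counter-ions carry a total charge of +3, so each complex ion is 3−.
Ligand charges: 2×iodo (-1 each), 4×cyano (-1 each); total -6. So Co + (-6) = 3−, giving Co = +3.
Ligands are named alphabetically: cyano before iodo.
The complex ion is anionic, so cobalt takes the -ate form cobaltate(III).

sodium tetracyanodiiodocobaltate(III)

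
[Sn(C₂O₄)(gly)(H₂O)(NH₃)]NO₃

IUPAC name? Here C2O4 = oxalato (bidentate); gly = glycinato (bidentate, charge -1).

The 1 nitrate counter-ion carries a total charge of -1, so each complex ion is 1+.
Ligand charges: 1×oxalato (-2 each), 1×aqua (neutral), 1×ammine (neutral), 1×glycinato (-1 each); total -3. So Sn + (-3) = 1+, giving Sn = +4.
Ligands are named alphabetically: ammine before aqua before glycinato before oxalato.

ammineaqua(glycinato)oxalatotin(IV) nitrate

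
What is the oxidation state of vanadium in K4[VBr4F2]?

+2

4 potassium outside the brackets (+1 each) → the complex ion is 4−.
Ligand charges: 2×F = -2; 4×Br = -4; sum -6.
V + (-6) = 4− ⇒ V is +2.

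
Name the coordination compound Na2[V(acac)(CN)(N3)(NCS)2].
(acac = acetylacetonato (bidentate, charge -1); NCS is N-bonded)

sodium (acetylacetonato)azidocyanodiisothiocyanatovanadate(III)

The 2 sodium counter-ions carry a total charge of +2, so each complex ion is 2−.
Ligand charges: 1×cyano (-1 each), 1×azido (-1 each), 1×acetylacetonato (-1 each), 2×isothiocyanato (-1 each); total -5. So V + (-5) = 2−, giving V = +3.
Ligands are named alphabetically: acetylacetonato before azido before cyano before isothiocyanato.
The complex ion is anionic, so vanadium takes the -ate form vanadate(III).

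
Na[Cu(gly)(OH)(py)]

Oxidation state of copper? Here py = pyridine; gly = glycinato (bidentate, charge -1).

+1

1 sodium outside the brackets (+1 each) → the complex ion is 1−.
Ligand charges: 1×py neutral; 1×OH = -1; 1×gly = -1; sum -2.
Cu + (-2) = 1− ⇒ Cu is +1.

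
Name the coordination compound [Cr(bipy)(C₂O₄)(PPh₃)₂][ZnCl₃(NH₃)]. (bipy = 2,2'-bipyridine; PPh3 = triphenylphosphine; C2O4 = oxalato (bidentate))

(2,2'-bipyridine)oxalatobis(triphenylphosphine)chromium(III) amminetrichlorozincate(II)

Both ions are complex: the cation is named first with the plain metal name, the anion second with the -ate form; each ion's ligands are alphabetised independently.
Zinc is always +2 in its complexes; the anion's ligand charges sum to -3, so the complex anion is 1−.
A 1:1 salt means the cation carries the equal and opposite charge, 1+.
Cation: ligand charges sum to -2; for the ion to be 1+, Cr = +3.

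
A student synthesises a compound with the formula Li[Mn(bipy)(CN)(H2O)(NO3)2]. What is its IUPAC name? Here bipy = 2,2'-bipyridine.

lithium aqua(2,2'-bipyridine)cyanodinitratomanganate(II)

The 1 lithium counter-ion carries a total charge of +1, so each complex ion is 1−.
Ligand charges: 1×aqua (neutral), 1×cyano (-1 each), 2×nitrato (-1 each), 1×2,2'-bipyridine (neutral); total -3. So Mn + (-3) = 1−, giving Mn = +2.
Ligands are named alphabetically: aqua before bipyridine before cyano before nitrato.
The complex ion is anionic, so manganese takes the -ate form manganate(II).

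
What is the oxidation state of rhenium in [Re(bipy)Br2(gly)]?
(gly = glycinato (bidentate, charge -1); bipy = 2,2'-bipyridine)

+3

No counter-ion: the bracketed complex is neutral.
Ligand charges: 2×Br = -2; 1×gly = -1; 1×bipy neutral; sum -3.
Re + (-3) = 0 ⇒ Re is +3.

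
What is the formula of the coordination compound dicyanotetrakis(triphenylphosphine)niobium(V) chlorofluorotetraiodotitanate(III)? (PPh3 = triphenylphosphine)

[Nb(CN)2(PPh3)4][TiClFI4]

Cation [Nb…]: ligand charges -2, Nb(V) ⇒ ion charge 3+.
Anion [Ti…]: ligand charges -6, Ti(III) ⇒ ion charge 3−.
One 3+ cation balances one 3− anion.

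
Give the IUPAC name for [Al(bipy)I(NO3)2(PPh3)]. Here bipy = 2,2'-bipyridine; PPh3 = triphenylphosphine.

(2,2'-bipyridine)iododinitrato(triphenylphosphine)aluminium(III)

There is no counter-ion, so the complex is neutral overall.
Ligand charges: 1×2,2'-bipyridine (neutral), 2×nitrato (-1 each), 1×iodo (-1 each), 1×triphenylphosphine (neutral); total -3. So Al + (-3) = 0, giving Al = +3.
Ligands are named alphabetically: bipyridine before iodo before nitrato before triphenylphosphine.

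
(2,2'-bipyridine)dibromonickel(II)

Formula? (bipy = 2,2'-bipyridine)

Ligands: 2 bromo (Br, -1), 1 2,2'-bipyridine (bipy, neutral). Ligand charge sum = -2.
With Ni in oxidation state +2, the complex ion is [Ni...].

[Ni(bipy)Br2]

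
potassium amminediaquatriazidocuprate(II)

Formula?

Ligands: 3 azido (N3, -1), 1 ammine (NH3, neutral), 2 aqua (H2O, neutral). Ligand charge sum = -3.
With Cu in oxidation state +2, the complex ion is [Cu...]^1−.
Charge balance with potassium (+1) requires 1 complex ion per 1 potassium.

K[Cu(H2O)2(N3)3(NH3)]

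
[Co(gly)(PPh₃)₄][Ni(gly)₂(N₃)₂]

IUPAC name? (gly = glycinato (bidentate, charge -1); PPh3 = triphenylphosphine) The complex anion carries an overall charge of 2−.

(glycinato)tetrakis(triphenylphosphine)cobalt(III) diazidobis(glycinato)nickelate(II)

Both ions are complex: the cation is named first with the plain metal name, the anion second with the -ate form; each ion's ligands are alphabetised independently.
The complex anion is given as 2−; its ligand charges sum to -4, so Ni = +2.
A 1:1 salt means the cation carries the equal and opposite charge, 2+.
Cation: ligand charges sum to -1; for the ion to be 2+, Co = +3.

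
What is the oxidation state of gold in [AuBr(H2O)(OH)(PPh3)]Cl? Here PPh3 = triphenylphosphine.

+3

1 chloride outside the brackets (-1 each) → the complex ion is 1+.
Ligand charges: 1×Br = -1; 1×H2O neutral; 1×PPh3 neutral; 1×OH = -1; sum -2.
Au + (-2) = 1+ ⇒ Au is +3.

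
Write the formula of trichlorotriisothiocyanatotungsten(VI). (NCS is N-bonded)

[WCl3(NCS)3]

Ligands: 3 isothiocyanato (NCS, -1), 3 chloro (Cl, -1). Ligand charge sum = -6.
With W in oxidation state +6, the complex ion is [W...].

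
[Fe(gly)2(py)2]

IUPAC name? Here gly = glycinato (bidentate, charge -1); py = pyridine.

bis(glycinato)bis(pyridine)iron(II)

There is no counter-ion, so the complex is neutral overall.
Ligand charges: 2×glycinato (-1 each), 2×pyridine (neutral); total -2. So Fe + (-2) = 0, giving Fe = +2.
Ligands are named alphabetically: glycinato before pyridine.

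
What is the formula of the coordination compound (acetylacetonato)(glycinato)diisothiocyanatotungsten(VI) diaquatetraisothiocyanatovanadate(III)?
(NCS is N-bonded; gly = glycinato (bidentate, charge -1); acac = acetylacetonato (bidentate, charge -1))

[W(acac)(gly)(NCS)2][V(H2O)2(NCS)4]2

Cation [W…]: ligand charges -4, W(VI) ⇒ ion charge 2+.
Anion [V…]: ligand charges -4, V(III) ⇒ ion charge 1−.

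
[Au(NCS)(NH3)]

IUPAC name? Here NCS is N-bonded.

There is no counter-ion, so the complex is neutral overall.
Ligand charges: 1×isothiocyanato (-1 each), 1×ammine (neutral); total -1. So Au + (-1) = 0, giving Au = +1.
Ligands are named alphabetically: ammine before isothiocyanato.

ammineisothiocyanatogold(I)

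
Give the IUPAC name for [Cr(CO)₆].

There is no counter-ion, so the complex is neutral overall.
Ligand charges: 6×carbonyl (neutral); total 0. So Cr + (0) = 0, giving Cr = 0.

hexacarbonylchromium(0)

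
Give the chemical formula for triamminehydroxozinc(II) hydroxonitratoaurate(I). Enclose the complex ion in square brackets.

Cation [Zn…]: ligand charges -1, Zn(II) ⇒ ion charge 1+.
Anion [Au…]: ligand charges -2, Au(I) ⇒ ion charge 1−.

[Zn(NH3)3(OH)][Au(NO3)(OH)]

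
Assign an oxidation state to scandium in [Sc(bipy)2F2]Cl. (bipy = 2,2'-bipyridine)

+3

1 chloride outside the brackets (-1 each) → the complex ion is 1+.
Ligand charges: 2×F = -2; 2×bipy neutral; sum -2.
Sc + (-2) = 1+ ⇒ Sc is +3.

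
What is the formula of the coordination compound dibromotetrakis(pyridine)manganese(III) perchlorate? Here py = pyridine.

Ligands: 2 bromo (Br, -1), 4 pyridine (py, neutral). Ligand charge sum = -2.
With Mn in oxidation state +3, the complex ion is [Mn...]^1+.
Charge balance with perchlorate (-1) requires 1 complex ion per 1 perchlorate.

[MnBr2(py)4]ClO4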